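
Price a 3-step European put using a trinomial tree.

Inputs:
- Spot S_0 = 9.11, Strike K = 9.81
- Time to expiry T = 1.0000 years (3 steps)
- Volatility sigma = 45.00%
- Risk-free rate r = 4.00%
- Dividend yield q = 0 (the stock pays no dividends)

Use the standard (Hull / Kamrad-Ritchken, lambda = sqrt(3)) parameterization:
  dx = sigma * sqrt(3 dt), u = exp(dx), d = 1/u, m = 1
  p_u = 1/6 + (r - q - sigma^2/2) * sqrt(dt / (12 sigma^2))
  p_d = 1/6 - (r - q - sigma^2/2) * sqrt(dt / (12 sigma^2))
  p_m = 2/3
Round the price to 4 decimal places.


dt = T/N = 0.333333; dx = sigma*sqrt(3*dt) = 0.450000
u = exp(dx) = 1.568312; d = 1/u = 0.637628
p_u = 0.143981, p_m = 0.666667, p_d = 0.189352
Discount per step: exp(-r*dt) = 0.986755
Stock lattice S(k, j) with j the centered position index:
  k=0: S(0,+0) = 9.1100
  k=1: S(1,-1) = 5.8088; S(1,+0) = 9.1100; S(1,+1) = 14.2873
  k=2: S(2,-2) = 3.7038; S(2,-1) = 5.8088; S(2,+0) = 9.1100; S(2,+1) = 14.2873; S(2,+2) = 22.4070
  k=3: S(3,-3) = 2.3617; S(3,-2) = 3.7038; S(3,-1) = 5.8088; S(3,+0) = 9.1100; S(3,+1) = 14.2873; S(3,+2) = 22.4070; S(3,+3) = 35.1411
Terminal payoffs V(N, j) = max(K - S_T, 0):
  V(3,-3) = 7.448321; V(3,-2) = 6.106150; V(3,-1) = 4.001208; V(3,+0) = 0.700000; V(3,+1) = 0.000000; V(3,+2) = 0.000000; V(3,+3) = 0.000000
Backward induction: V(k, j) = exp(-r*dt) * [p_u * V(k+1, j+1) + p_m * V(k+1, j) + p_d * V(k+1, j-1)]
  V(2,-2) = exp(-r*dt) * [p_u*4.001208 + p_m*6.106150 + p_d*7.448321] = 5.976993
  V(2,-1) = exp(-r*dt) * [p_u*0.700000 + p_m*4.001208 + p_d*6.106150] = 3.872491
  V(2,+0) = exp(-r*dt) * [p_u*0.000000 + p_m*0.700000 + p_d*4.001208] = 1.208087
  V(2,+1) = exp(-r*dt) * [p_u*0.000000 + p_m*0.000000 + p_d*0.700000] = 0.130791
  V(2,+2) = exp(-r*dt) * [p_u*0.000000 + p_m*0.000000 + p_d*0.000000] = 0.000000
  V(1,-1) = exp(-r*dt) * [p_u*1.208087 + p_m*3.872491 + p_d*5.976993] = 3.835870
  V(1,+0) = exp(-r*dt) * [p_u*0.130791 + p_m*1.208087 + p_d*3.872491] = 1.536857
  V(1,+1) = exp(-r*dt) * [p_u*0.000000 + p_m*0.130791 + p_d*1.208087] = 0.311763
  V(0,+0) = exp(-r*dt) * [p_u*0.311763 + p_m*1.536857 + p_d*3.835870] = 1.772004

Answer: Price = V(0,0) = 1.7720


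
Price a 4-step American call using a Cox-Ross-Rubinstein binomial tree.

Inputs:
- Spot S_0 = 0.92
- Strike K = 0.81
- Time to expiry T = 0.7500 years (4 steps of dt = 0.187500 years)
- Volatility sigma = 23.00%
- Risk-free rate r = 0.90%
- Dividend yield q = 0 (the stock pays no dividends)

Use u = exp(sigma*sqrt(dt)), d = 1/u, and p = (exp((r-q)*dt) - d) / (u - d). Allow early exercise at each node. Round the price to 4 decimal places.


Answer: Price = V(0,0) = 0.1439

Derivation:
dt = T/N = 0.187500
u = exp(sigma*sqrt(dt)) = 1.104721; d = 1/u = 0.905206
p = (exp((r-q)*dt) - d) / (u - d) = 0.483587
Discount per step: exp(-r*dt) = 0.998314
Stock lattice S(k, i) with i counting down-moves:
  k=0: S(0,0) = 0.9200
  k=1: S(1,0) = 1.0163; S(1,1) = 0.8328
  k=2: S(2,0) = 1.1228; S(2,1) = 0.9200; S(2,2) = 0.7538
  k=3: S(3,0) = 1.2404; S(3,1) = 1.0163; S(3,2) = 0.8328; S(3,3) = 0.6824
  k=4: S(4,0) = 1.3702; S(4,1) = 1.1228; S(4,2) = 0.9200; S(4,3) = 0.7538; S(4,4) = 0.6177
Terminal payoffs V(N, i) = max(S_T - K, 0):
  V(4,0) = 0.560246; V(4,1) = 0.312776; V(4,2) = 0.110000; V(4,3) = 0.000000; V(4,4) = 0.000000
Backward induction: V(k, i) = exp(-r*dt) * [p * V(k+1, i) + (1-p) * V(k+1, i+1)]; then take max(V_cont, immediate exercise) for American.
  V(3,0) = exp(-r*dt) * [p*0.560246 + (1-p)*0.312776] = 0.431720; exercise = 0.430354; V(3,0) = max -> 0.431720
  V(3,1) = exp(-r*dt) * [p*0.312776 + (1-p)*0.110000] = 0.207709; exercise = 0.206343; V(3,1) = max -> 0.207709
  V(3,2) = exp(-r*dt) * [p*0.110000 + (1-p)*0.000000] = 0.053105; exercise = 0.022789; V(3,2) = max -> 0.053105
  V(3,3) = exp(-r*dt) * [p*0.000000 + (1-p)*0.000000] = 0.000000; exercise = 0.000000; V(3,3) = max -> 0.000000
  V(2,0) = exp(-r*dt) * [p*0.431720 + (1-p)*0.207709] = 0.315505; exercise = 0.312776; V(2,0) = max -> 0.315505
  V(2,1) = exp(-r*dt) * [p*0.207709 + (1-p)*0.053105] = 0.127654; exercise = 0.110000; V(2,1) = max -> 0.127654
  V(2,2) = exp(-r*dt) * [p*0.053105 + (1-p)*0.000000] = 0.025638; exercise = 0.000000; V(2,2) = max -> 0.025638
  V(1,0) = exp(-r*dt) * [p*0.315505 + (1-p)*0.127654] = 0.218128; exercise = 0.206343; V(1,0) = max -> 0.218128
  V(1,1) = exp(-r*dt) * [p*0.127654 + (1-p)*0.025638] = 0.074845; exercise = 0.022789; V(1,1) = max -> 0.074845
  V(0,0) = exp(-r*dt) * [p*0.218128 + (1-p)*0.074845] = 0.143892; exercise = 0.110000; V(0,0) = max -> 0.143892


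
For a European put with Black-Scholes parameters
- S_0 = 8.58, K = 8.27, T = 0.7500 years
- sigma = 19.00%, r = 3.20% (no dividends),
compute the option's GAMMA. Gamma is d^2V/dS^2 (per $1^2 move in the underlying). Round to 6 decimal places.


Answer: Gamma = 0.255164

Derivation:
d1 = 0.4517729663; d2 = 0.2872281396
phi(d1) = 0.3602388700; exp(-qT) = 1.0000000000; exp(-rT) = 0.9762857098
Gamma = exp(-qT) * phi(d1) / (S * sigma * sqrt(T)) = 1.0000000000 * 0.3602388700 / (8.5800 * 0.1900 * 0.8660254038) = 0.255164


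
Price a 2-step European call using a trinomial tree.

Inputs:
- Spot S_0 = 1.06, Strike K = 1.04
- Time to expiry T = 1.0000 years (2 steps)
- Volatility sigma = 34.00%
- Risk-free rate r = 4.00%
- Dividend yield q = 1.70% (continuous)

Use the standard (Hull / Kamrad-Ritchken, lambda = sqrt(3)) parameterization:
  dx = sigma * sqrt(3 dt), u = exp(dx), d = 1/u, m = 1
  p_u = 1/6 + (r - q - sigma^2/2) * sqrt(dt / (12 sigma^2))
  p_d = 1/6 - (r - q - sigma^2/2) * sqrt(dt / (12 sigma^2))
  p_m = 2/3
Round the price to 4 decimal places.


dt = T/N = 0.500000; dx = sigma*sqrt(3*dt) = 0.416413
u = exp(dx) = 1.516512; d = 1/u = 0.659408
p_u = 0.145774, p_m = 0.666667, p_d = 0.187559
Discount per step: exp(-r*dt) = 0.980199
Stock lattice S(k, j) with j the centered position index:
  k=0: S(0,+0) = 1.0600
  k=1: S(1,-1) = 0.6990; S(1,+0) = 1.0600; S(1,+1) = 1.6075
  k=2: S(2,-2) = 0.4609; S(2,-1) = 0.6990; S(2,+0) = 1.0600; S(2,+1) = 1.6075; S(2,+2) = 2.4378
Terminal payoffs V(N, j) = max(S_T - K, 0):
  V(2,-2) = 0.000000; V(2,-1) = 0.000000; V(2,+0) = 0.020000; V(2,+1) = 0.567503; V(2,+2) = 1.397799
Backward induction: V(k, j) = exp(-r*dt) * [p_u * V(k+1, j+1) + p_m * V(k+1, j) + p_d * V(k+1, j-1)]
  V(1,-1) = exp(-r*dt) * [p_u*0.020000 + p_m*0.000000 + p_d*0.000000] = 0.002858
  V(1,+0) = exp(-r*dt) * [p_u*0.567503 + p_m*0.020000 + p_d*0.000000] = 0.094158
  V(1,+1) = exp(-r*dt) * [p_u*1.397799 + p_m*0.567503 + p_d*0.020000] = 0.574249
  V(0,+0) = exp(-r*dt) * [p_u*0.574249 + p_m*0.094158 + p_d*0.002858] = 0.144108

Answer: Price = V(0,0) = 0.1441


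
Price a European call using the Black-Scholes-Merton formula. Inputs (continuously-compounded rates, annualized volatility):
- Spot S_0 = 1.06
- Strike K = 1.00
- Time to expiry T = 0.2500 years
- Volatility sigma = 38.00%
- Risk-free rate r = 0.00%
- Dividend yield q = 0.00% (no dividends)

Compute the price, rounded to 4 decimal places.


d1 = (ln(S/K) + (r - q + 0.5*sigma^2) * T) / (sigma * sqrt(T)) = 0.40167846
d2 = d1 - sigma * sqrt(T) = 0.21167846
exp(-rT) = 1.00000000; exp(-qT) = 1.00000000
C = S_0 * exp(-qT) * N(d1) - K * exp(-rT) * N(d2)
N(d1) = 0.65603966; N(d2) = 0.58382105
C = 1.0600 * 1.00000000 * 0.65603966 - 1.0000 * 1.00000000 * 0.58382105 = 0.1116

Answer: Price = 0.1116


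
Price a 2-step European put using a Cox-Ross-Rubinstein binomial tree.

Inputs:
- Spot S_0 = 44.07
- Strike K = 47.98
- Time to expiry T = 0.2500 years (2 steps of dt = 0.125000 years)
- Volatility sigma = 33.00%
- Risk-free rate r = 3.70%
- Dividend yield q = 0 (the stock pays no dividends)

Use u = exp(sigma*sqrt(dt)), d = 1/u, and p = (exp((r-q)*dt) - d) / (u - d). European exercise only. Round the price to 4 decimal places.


Answer: Price = V(0,0) = 5.2985

Derivation:
dt = T/N = 0.125000
u = exp(sigma*sqrt(dt)) = 1.123751; d = 1/u = 0.889876
p = (exp((r-q)*dt) - d) / (u - d) = 0.490686
Discount per step: exp(-r*dt) = 0.995386
Stock lattice S(k, i) with i counting down-moves:
  k=0: S(0,0) = 44.0700
  k=1: S(1,0) = 49.5237; S(1,1) = 39.2169
  k=2: S(2,0) = 55.6524; S(2,1) = 44.0700; S(2,2) = 34.8982
Terminal payoffs V(N, i) = max(K - S_T, 0):
  V(2,0) = 0.000000; V(2,1) = 3.910000; V(2,2) = 13.081842
Backward induction: V(k, i) = exp(-r*dt) * [p * V(k+1, i) + (1-p) * V(k+1, i+1)].
  V(1,0) = exp(-r*dt) * [p*0.000000 + (1-p)*3.910000] = 1.982228
  V(1,1) = exp(-r*dt) * [p*3.910000 + (1-p)*13.081842] = 8.541749
  V(0,0) = exp(-r*dt) * [p*1.982228 + (1-p)*8.541749] = 5.298520


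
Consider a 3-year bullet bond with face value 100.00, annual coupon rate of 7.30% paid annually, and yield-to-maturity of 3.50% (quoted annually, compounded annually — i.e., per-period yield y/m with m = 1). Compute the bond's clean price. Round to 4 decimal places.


Coupon per period c = face * coupon_rate / m = 7.300000
Periods per year m = 1; per-period yield y/m = 0.035000
Number of cashflows N = 3
Cashflows (t years, CF_t, discount factor 1/(1+y/m)^(m*t), PV):
  t = 1.0000: CF_t = 7.300000, DF = 0.966184, PV = 7.053140
  t = 2.0000: CF_t = 7.300000, DF = 0.933511, PV = 6.814628
  t = 3.0000: CF_t = 107.300000, DF = 0.901943, PV = 96.778452
Price P = sum_t PV_t = 110.646221

Answer: Price = 110.6462


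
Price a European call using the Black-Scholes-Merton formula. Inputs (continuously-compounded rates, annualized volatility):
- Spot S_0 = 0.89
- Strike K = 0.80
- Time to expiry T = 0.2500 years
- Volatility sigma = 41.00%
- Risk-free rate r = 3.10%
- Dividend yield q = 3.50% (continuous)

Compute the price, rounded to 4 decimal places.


d1 = (ln(S/K) + (r - q + 0.5*sigma^2) * T) / (sigma * sqrt(T)) = 0.61766944
d2 = d1 - sigma * sqrt(T) = 0.41266944
exp(-rT) = 0.99227995; exp(-qT) = 0.99128817
C = S_0 * exp(-qT) * N(d1) - K * exp(-rT) * N(d2)
N(d1) = 0.73160337; N(d2) = 0.66007559
C = 0.8900 * 0.99128817 * 0.73160337 - 0.8000 * 0.99227995 * 0.66007559 = 0.1215

Answer: Price = 0.1215


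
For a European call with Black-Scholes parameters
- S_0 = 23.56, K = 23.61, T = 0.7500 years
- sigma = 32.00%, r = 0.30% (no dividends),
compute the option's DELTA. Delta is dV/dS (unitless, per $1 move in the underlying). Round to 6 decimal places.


d1 = 0.1390331894; d2 = -0.1380949398
phi(d1) = 0.3951050314; exp(-qT) = 1.0000000000; exp(-rT) = 0.9977525294
N(d1) = 0.5552880388
Delta = exp(-qT) * N(d1) = 1.0000000000 * 0.5552880388 = 0.555288

Answer: Delta = 0.555288


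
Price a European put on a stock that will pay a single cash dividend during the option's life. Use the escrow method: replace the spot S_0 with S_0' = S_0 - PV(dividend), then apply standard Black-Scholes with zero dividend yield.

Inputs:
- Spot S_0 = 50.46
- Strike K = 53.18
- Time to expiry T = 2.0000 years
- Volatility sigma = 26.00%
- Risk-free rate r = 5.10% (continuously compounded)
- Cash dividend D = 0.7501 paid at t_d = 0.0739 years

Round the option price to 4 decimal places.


PV(D) = D * exp(-r * t_d) = 0.7501 * 0.99623819 = 0.74727827
S_0' = S_0 - PV(D) = 50.4600 - 0.74727827 = 49.71272173
d1 = (ln(S_0'/K) + (r + sigma^2/2)*T) / (sigma*sqrt(T)) = 0.27788884
d2 = d1 - sigma*sqrt(T) = -0.08980668
exp(-rT) = 0.90302955
N(-d1) = 0.39054884; N(-d2) = 0.53577958
P = K * exp(-rT) * N(-d2) - S_0' * N(-d1) = 53.1800 * 0.90302955 * 0.53577958 - 49.71272173 * 0.39054884 = 6.3146

Answer: Price = 6.3146


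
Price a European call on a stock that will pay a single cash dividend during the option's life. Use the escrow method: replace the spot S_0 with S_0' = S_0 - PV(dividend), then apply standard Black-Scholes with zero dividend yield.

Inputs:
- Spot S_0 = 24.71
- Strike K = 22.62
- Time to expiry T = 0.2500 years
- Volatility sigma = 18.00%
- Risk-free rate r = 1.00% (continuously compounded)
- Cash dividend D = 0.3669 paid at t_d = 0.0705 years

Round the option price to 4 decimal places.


Answer: Price = 2.0143

Derivation:
PV(D) = D * exp(-r * t_d) = 0.3669 * 0.99929525 = 0.36664143
S_0' = S_0 - PV(D) = 24.7100 - 0.36664143 = 24.34335857
d1 = (ln(S_0'/K) + (r + sigma^2/2)*T) / (sigma*sqrt(T)) = 0.88860659
d2 = d1 - sigma*sqrt(T) = 0.79860659
exp(-rT) = 0.99750312
N(d1) = 0.81289273; N(d2) = 0.78774072
C = S_0' * N(d1) - K * exp(-rT) * N(d2) = 24.34335857 * 0.81289273 - 22.6200 * 0.99750312 * 0.78774072 = 2.0143


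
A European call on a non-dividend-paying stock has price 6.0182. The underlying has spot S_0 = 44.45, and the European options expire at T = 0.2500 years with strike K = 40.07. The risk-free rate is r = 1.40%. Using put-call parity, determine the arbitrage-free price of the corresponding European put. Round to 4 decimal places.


Answer: Put price = 1.4982

Derivation:
Put-call parity: C - P = S_0 * exp(-qT) - K * exp(-rT).
S_0 * exp(-qT) = 44.4500 * 1.00000000 = 44.45000000
K * exp(-rT) = 40.0700 * 0.99650612 = 39.93000014
P = C - S*exp(-qT) + K*exp(-rT)
P = 6.0182 - 44.45000000 + 39.93000014 = 1.4982


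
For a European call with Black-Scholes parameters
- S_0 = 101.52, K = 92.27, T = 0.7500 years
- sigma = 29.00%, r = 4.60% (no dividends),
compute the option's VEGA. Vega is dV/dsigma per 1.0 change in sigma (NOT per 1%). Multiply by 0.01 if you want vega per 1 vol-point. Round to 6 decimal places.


d1 = 0.6433444383; d2 = 0.3921970712
phi(d1) = 0.3243654177; exp(-qT) = 1.0000000000; exp(-rT) = 0.9660883397
Vega = S * exp(-qT) * phi(d1) * sqrt(T) = 101.5200 * 1.0000000000 * 0.3243654177 * 0.8660254038 = 28.517850

Answer: Vega = 28.517850


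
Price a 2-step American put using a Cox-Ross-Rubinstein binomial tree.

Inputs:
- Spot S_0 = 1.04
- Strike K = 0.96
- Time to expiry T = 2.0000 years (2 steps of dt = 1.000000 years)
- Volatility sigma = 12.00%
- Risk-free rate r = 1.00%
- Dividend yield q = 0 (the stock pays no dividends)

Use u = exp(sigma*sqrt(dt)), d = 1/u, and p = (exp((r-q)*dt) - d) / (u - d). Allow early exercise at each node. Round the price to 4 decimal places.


Answer: Price = V(0,0) = 0.0332

Derivation:
dt = T/N = 1.000000
u = exp(sigma*sqrt(dt)) = 1.127497; d = 1/u = 0.886920
p = (exp((r-q)*dt) - d) / (u - d) = 0.511811
Discount per step: exp(-r*dt) = 0.990050
Stock lattice S(k, i) with i counting down-moves:
  k=0: S(0,0) = 1.0400
  k=1: S(1,0) = 1.1726; S(1,1) = 0.9224
  k=2: S(2,0) = 1.3221; S(2,1) = 1.0400; S(2,2) = 0.8181
Terminal payoffs V(N, i) = max(K - S_T, 0):
  V(2,0) = 0.000000; V(2,1) = 0.000000; V(2,2) = 0.141907
Backward induction: V(k, i) = exp(-r*dt) * [p * V(k+1, i) + (1-p) * V(k+1, i+1)]; then take max(V_cont, immediate exercise) for American.
  V(1,0) = exp(-r*dt) * [p*0.000000 + (1-p)*0.000000] = 0.000000; exercise = 0.000000; V(1,0) = max -> 0.000000
  V(1,1) = exp(-r*dt) * [p*0.000000 + (1-p)*0.141907] = 0.068588; exercise = 0.037603; V(1,1) = max -> 0.068588
  V(0,0) = exp(-r*dt) * [p*0.000000 + (1-p)*0.068588] = 0.033151; exercise = 0.000000; V(0,0) = max -> 0.033151


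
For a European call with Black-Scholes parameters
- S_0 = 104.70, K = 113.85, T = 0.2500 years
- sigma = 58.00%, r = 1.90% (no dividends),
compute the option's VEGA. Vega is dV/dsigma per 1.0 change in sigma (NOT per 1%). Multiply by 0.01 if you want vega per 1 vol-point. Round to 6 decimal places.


d1 = -0.1275264643; d2 = -0.4175264643
phi(d1) = 0.3957114350; exp(-qT) = 1.0000000000; exp(-rT) = 0.9952612634
Vega = S * exp(-qT) * phi(d1) * sqrt(T) = 104.7000 * 1.0000000000 * 0.3957114350 * 0.5000000000 = 20.715494

Answer: Vega = 20.715494


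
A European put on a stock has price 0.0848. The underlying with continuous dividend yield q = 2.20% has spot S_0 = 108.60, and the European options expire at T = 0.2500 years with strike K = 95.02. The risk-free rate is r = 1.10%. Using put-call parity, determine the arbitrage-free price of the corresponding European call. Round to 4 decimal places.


Answer: Call price = 13.3301

Derivation:
Put-call parity: C - P = S_0 * exp(-qT) - K * exp(-rT).
S_0 * exp(-qT) = 108.6000 * 0.99451510 = 108.00433957
K * exp(-rT) = 95.0200 * 0.99725378 = 94.75905397
C = P + S*exp(-qT) - K*exp(-rT)
C = 0.0848 + 108.00433957 - 94.75905397 = 13.3301


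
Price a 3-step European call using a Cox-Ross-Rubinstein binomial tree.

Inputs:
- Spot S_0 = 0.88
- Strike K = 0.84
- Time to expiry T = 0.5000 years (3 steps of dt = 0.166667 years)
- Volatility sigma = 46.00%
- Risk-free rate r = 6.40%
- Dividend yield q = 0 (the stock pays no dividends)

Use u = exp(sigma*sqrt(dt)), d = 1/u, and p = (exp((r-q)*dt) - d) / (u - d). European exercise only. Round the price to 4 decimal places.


Answer: Price = V(0,0) = 0.1538

Derivation:
dt = T/N = 0.166667
u = exp(sigma*sqrt(dt)) = 1.206585; d = 1/u = 0.828785
p = (exp((r-q)*dt) - d) / (u - d) = 0.481574
Discount per step: exp(-r*dt) = 0.989390
Stock lattice S(k, i) with i counting down-moves:
  k=0: S(0,0) = 0.8800
  k=1: S(1,0) = 1.0618; S(1,1) = 0.7293
  k=2: S(2,0) = 1.2811; S(2,1) = 0.8800; S(2,2) = 0.6045
  k=3: S(3,0) = 1.5458; S(3,1) = 1.0618; S(3,2) = 0.7293; S(3,3) = 0.5010
Terminal payoffs V(N, i) = max(S_T - K, 0):
  V(3,0) = 0.705812; V(3,1) = 0.221795; V(3,2) = 0.000000; V(3,3) = 0.000000
Backward induction: V(k, i) = exp(-r*dt) * [p * V(k+1, i) + (1-p) * V(k+1, i+1)].
  V(2,0) = exp(-r*dt) * [p*0.705812 + (1-p)*0.221795] = 0.450058
  V(2,1) = exp(-r*dt) * [p*0.221795 + (1-p)*0.000000] = 0.105677
  V(2,2) = exp(-r*dt) * [p*0.000000 + (1-p)*0.000000] = 0.000000
  V(1,0) = exp(-r*dt) * [p*0.450058 + (1-p)*0.105677] = 0.268641
  V(1,1) = exp(-r*dt) * [p*0.105677 + (1-p)*0.000000] = 0.050351
  V(0,0) = exp(-r*dt) * [p*0.268641 + (1-p)*0.050351] = 0.153825


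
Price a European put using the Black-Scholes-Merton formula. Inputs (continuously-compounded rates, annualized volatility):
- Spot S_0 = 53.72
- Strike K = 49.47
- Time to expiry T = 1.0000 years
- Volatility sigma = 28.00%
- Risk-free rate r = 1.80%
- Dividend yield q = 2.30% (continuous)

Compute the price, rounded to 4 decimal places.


d1 = (ln(S/K) + (r - q + 0.5*sigma^2) * T) / (sigma * sqrt(T)) = 0.41649624
d2 = d1 - sigma * sqrt(T) = 0.13649624
exp(-rT) = 0.98216103; exp(-qT) = 0.97726248
P = K * exp(-rT) * N(-d2) - S_0 * exp(-qT) * N(-d1)
N(-d1) = 0.33852346; N(-d2) = 0.44571450
P = 49.4700 * 0.98216103 * 0.44571450 - 53.7200 * 0.97726248 * 0.33852346 = 3.8842

Answer: Price = 3.8842


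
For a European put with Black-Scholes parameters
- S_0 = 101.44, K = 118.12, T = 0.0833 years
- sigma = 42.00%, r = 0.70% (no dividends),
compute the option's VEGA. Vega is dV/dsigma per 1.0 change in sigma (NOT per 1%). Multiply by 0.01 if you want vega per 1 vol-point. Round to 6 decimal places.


Answer: Vega = 5.750638

Derivation:
d1 = -1.1904325447; d2 = -1.3116518501
phi(d1) = 0.1964193519; exp(-qT) = 1.0000000000; exp(-rT) = 0.9994170700
Vega = S * exp(-qT) * phi(d1) * sqrt(T) = 101.4400 * 1.0000000000 * 0.1964193519 * 0.2886173938 = 5.750638


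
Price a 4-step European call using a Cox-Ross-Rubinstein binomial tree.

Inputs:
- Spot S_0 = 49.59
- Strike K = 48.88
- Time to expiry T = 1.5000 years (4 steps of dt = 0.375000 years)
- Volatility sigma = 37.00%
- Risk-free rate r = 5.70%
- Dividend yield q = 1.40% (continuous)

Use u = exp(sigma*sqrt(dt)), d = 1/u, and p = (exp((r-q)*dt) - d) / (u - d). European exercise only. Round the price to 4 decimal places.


dt = T/N = 0.375000
u = exp(sigma*sqrt(dt)) = 1.254300; d = 1/u = 0.797257
p = (exp((r-q)*dt) - d) / (u - d) = 0.479164
Discount per step: exp(-r*dt) = 0.978852
Stock lattice S(k, i) with i counting down-moves:
  k=0: S(0,0) = 49.5900
  k=1: S(1,0) = 62.2007; S(1,1) = 39.5360
  k=2: S(2,0) = 78.0184; S(2,1) = 49.5900; S(2,2) = 31.5204
  k=3: S(3,0) = 97.8585; S(3,1) = 62.2007; S(3,2) = 39.5360; S(3,3) = 25.1298
  k=4: S(4,0) = 122.7439; S(4,1) = 78.0184; S(4,2) = 49.5900; S(4,3) = 31.5204; S(4,4) = 20.0349
Terminal payoffs V(N, i) = max(S_T - K, 0):
  V(4,0) = 73.863941; V(4,1) = 29.138408; V(4,2) = 0.710000; V(4,3) = 0.000000; V(4,4) = 0.000000
Backward induction: V(k, i) = exp(-r*dt) * [p * V(k+1, i) + (1-p) * V(k+1, i+1)].
  V(3,0) = exp(-r*dt) * [p*73.863941 + (1-p)*29.138408] = 49.499816
  V(3,1) = exp(-r*dt) * [p*29.138408 + (1-p)*0.710000] = 14.028771
  V(3,2) = exp(-r*dt) * [p*0.710000 + (1-p)*0.000000] = 0.333012
  V(3,3) = exp(-r*dt) * [p*0.000000 + (1-p)*0.000000] = 0.000000
  V(2,0) = exp(-r*dt) * [p*49.499816 + (1-p)*14.028771] = 30.369085
  V(2,1) = exp(-r*dt) * [p*14.028771 + (1-p)*0.333012] = 6.749696
  V(2,2) = exp(-r*dt) * [p*0.333012 + (1-p)*0.000000] = 0.156193
  V(1,0) = exp(-r*dt) * [p*30.369085 + (1-p)*6.749696] = 17.685162
  V(1,1) = exp(-r*dt) * [p*6.749696 + (1-p)*0.156193] = 3.245442
  V(0,0) = exp(-r*dt) * [p*17.685162 + (1-p)*3.245442] = 9.949474

Answer: Price = V(0,0) = 9.9495


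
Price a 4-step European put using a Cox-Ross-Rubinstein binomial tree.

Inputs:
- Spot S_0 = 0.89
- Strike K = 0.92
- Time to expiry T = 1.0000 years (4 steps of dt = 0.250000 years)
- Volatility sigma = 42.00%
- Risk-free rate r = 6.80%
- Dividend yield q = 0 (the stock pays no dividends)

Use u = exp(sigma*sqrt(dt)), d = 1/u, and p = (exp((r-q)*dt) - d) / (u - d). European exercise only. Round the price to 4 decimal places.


dt = T/N = 0.250000
u = exp(sigma*sqrt(dt)) = 1.233678; d = 1/u = 0.810584
p = (exp((r-q)*dt) - d) / (u - d) = 0.488216
Discount per step: exp(-r*dt) = 0.983144
Stock lattice S(k, i) with i counting down-moves:
  k=0: S(0,0) = 0.8900
  k=1: S(1,0) = 1.0980; S(1,1) = 0.7214
  k=2: S(2,0) = 1.3545; S(2,1) = 0.8900; S(2,2) = 0.5848
  k=3: S(3,0) = 1.6711; S(3,1) = 1.0980; S(3,2) = 0.7214; S(3,3) = 0.4740
  k=4: S(4,0) = 2.0616; S(4,1) = 1.3545; S(4,2) = 0.8900; S(4,3) = 0.5848; S(4,4) = 0.3842
Terminal payoffs V(N, i) = max(K - S_T, 0):
  V(4,0) = 0.000000; V(4,1) = 0.000000; V(4,2) = 0.030000; V(4,3) = 0.335228; V(4,4) = 0.535778
Backward induction: V(k, i) = exp(-r*dt) * [p * V(k+1, i) + (1-p) * V(k+1, i+1)].
  V(3,0) = exp(-r*dt) * [p*0.000000 + (1-p)*0.000000] = 0.000000
  V(3,1) = exp(-r*dt) * [p*0.000000 + (1-p)*0.030000] = 0.015095
  V(3,2) = exp(-r*dt) * [p*0.030000 + (1-p)*0.335228] = 0.183072
  V(3,3) = exp(-r*dt) * [p*0.335228 + (1-p)*0.535778] = 0.430485
  V(2,0) = exp(-r*dt) * [p*0.000000 + (1-p)*0.015095] = 0.007595
  V(2,1) = exp(-r*dt) * [p*0.015095 + (1-p)*0.183072] = 0.099359
  V(2,2) = exp(-r*dt) * [p*0.183072 + (1-p)*0.430485] = 0.304474
  V(1,0) = exp(-r*dt) * [p*0.007595 + (1-p)*0.099359] = 0.053639
  V(1,1) = exp(-r*dt) * [p*0.099359 + (1-p)*0.304474] = 0.200890
  V(0,0) = exp(-r*dt) * [p*0.053639 + (1-p)*0.200890] = 0.126825

Answer: Price = V(0,0) = 0.1268


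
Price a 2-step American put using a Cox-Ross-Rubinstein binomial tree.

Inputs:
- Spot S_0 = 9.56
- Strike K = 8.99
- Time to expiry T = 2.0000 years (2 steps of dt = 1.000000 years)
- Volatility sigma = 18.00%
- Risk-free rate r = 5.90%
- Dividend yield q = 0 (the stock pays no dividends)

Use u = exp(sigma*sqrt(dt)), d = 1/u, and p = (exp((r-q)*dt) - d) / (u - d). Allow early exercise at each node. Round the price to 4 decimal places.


Answer: Price = V(0,0) = 0.3571

Derivation:
dt = T/N = 1.000000
u = exp(sigma*sqrt(dt)) = 1.197217; d = 1/u = 0.835270
p = (exp((r-q)*dt) - d) / (u - d) = 0.623033
Discount per step: exp(-r*dt) = 0.942707
Stock lattice S(k, i) with i counting down-moves:
  k=0: S(0,0) = 9.5600
  k=1: S(1,0) = 11.4454; S(1,1) = 7.9852
  k=2: S(2,0) = 13.7026; S(2,1) = 9.5600; S(2,2) = 6.6698
Terminal payoffs V(N, i) = max(K - S_T, 0):
  V(2,0) = 0.000000; V(2,1) = 0.000000; V(2,2) = 2.320214
Backward induction: V(k, i) = exp(-r*dt) * [p * V(k+1, i) + (1-p) * V(k+1, i+1)]; then take max(V_cont, immediate exercise) for American.
  V(1,0) = exp(-r*dt) * [p*0.000000 + (1-p)*0.000000] = 0.000000; exercise = 0.000000; V(1,0) = max -> 0.000000
  V(1,1) = exp(-r*dt) * [p*0.000000 + (1-p)*2.320214] = 0.824533; exercise = 1.004817; V(1,1) = max -> 1.004817
  V(0,0) = exp(-r*dt) * [p*0.000000 + (1-p)*1.004817] = 0.357081; exercise = 0.000000; V(0,0) = max -> 0.357081


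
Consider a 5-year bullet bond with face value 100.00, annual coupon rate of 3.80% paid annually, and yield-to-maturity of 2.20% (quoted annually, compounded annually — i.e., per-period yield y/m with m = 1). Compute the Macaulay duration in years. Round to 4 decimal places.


Answer: Macaulay duration = 4.6615 years

Derivation:
Coupon per period c = face * coupon_rate / m = 3.800000
Periods per year m = 1; per-period yield y/m = 0.022000
Number of cashflows N = 5
Cashflows (t years, CF_t, discount factor 1/(1+y/m)^(m*t), PV):
  t = 1.0000: CF_t = 3.800000, DF = 0.978474, PV = 3.718200
  t = 2.0000: CF_t = 3.800000, DF = 0.957411, PV = 3.638160
  t = 3.0000: CF_t = 3.800000, DF = 0.936801, PV = 3.559844
  t = 4.0000: CF_t = 3.800000, DF = 0.916635, PV = 3.483213
  t = 5.0000: CF_t = 103.800000, DF = 0.896903, PV = 93.098541
Price P = sum_t PV_t = 107.497957
Macaulay numerator sum_t t * PV_t:
  t * PV_t at t = 1.0000: 3.718200
  t * PV_t at t = 2.0000: 7.276320
  t * PV_t at t = 3.0000: 10.679531
  t * PV_t at t = 4.0000: 13.932851
  t * PV_t at t = 5.0000: 465.492705
Macaulay duration D = (sum_t t * PV_t) / P = 501.099606 / 107.497957 = 4.661480


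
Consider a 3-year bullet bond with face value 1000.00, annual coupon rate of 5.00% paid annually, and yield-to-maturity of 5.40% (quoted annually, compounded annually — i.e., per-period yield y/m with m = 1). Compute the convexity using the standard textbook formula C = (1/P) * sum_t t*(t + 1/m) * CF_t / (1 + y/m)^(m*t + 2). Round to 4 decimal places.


Coupon per period c = face * coupon_rate / m = 50.000000
Periods per year m = 1; per-period yield y/m = 0.054000
Number of cashflows N = 3
Cashflows (t years, CF_t, discount factor 1/(1+y/m)^(m*t), PV):
  t = 1.0000: CF_t = 50.000000, DF = 0.948767, PV = 47.438330
  t = 2.0000: CF_t = 50.000000, DF = 0.900158, PV = 45.007903
  t = 3.0000: CF_t = 1050.000000, DF = 0.854040, PV = 896.741908
Price P = sum_t PV_t = 989.188142
Convexity numerator sum_t t*(t + 1/m) * CF_t / (1+y/m)^(m*t + 2):
  t = 1.0000: term = 85.403991
  t = 2.0000: term = 243.085364
  t = 3.0000: term = 9686.513559
Convexity = (1/P) * sum = 10015.002915 / 989.188142 = 10.124467

Answer: Convexity = 10.1245


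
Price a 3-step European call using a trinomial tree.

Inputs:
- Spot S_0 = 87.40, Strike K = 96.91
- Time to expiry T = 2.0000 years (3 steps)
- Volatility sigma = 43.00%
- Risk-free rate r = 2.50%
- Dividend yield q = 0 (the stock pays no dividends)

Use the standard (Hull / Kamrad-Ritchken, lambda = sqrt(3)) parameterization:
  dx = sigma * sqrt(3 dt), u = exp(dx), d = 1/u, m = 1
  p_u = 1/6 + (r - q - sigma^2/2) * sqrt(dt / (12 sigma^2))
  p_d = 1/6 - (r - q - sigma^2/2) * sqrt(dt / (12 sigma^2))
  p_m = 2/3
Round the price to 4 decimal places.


dt = T/N = 0.666667; dx = sigma*sqrt(3*dt) = 0.608112
u = exp(dx) = 1.836960; d = 1/u = 0.544378
p_u = 0.129694, p_m = 0.666667, p_d = 0.203639
Discount per step: exp(-r*dt) = 0.983471
Stock lattice S(k, j) with j the centered position index:
  k=0: S(0,+0) = 87.4000
  k=1: S(1,-1) = 47.5786; S(1,+0) = 87.4000; S(1,+1) = 160.5503
  k=2: S(2,-2) = 25.9007; S(2,-1) = 47.5786; S(2,+0) = 87.4000; S(2,+1) = 160.5503; S(2,+2) = 294.9244
  k=3: S(3,-3) = 14.0998; S(3,-2) = 25.9007; S(3,-1) = 47.5786; S(3,+0) = 87.4000; S(3,+1) = 160.5503; S(3,+2) = 294.9244; S(3,+3) = 541.7642
Terminal payoffs V(N, j) = max(S_T - K, 0):
  V(3,-3) = 0.000000; V(3,-2) = 0.000000; V(3,-1) = 0.000000; V(3,+0) = 0.000000; V(3,+1) = 63.640272; V(3,+2) = 198.014369; V(3,+3) = 444.854160
Backward induction: V(k, j) = exp(-r*dt) * [p_u * V(k+1, j+1) + p_m * V(k+1, j) + p_d * V(k+1, j-1)]
  V(2,-2) = exp(-r*dt) * [p_u*0.000000 + p_m*0.000000 + p_d*0.000000] = 0.000000
  V(2,-1) = exp(-r*dt) * [p_u*0.000000 + p_m*0.000000 + p_d*0.000000] = 0.000000
  V(2,+0) = exp(-r*dt) * [p_u*63.640272 + p_m*0.000000 + p_d*0.000000] = 8.117358
  V(2,+1) = exp(-r*dt) * [p_u*198.014369 + p_m*63.640272 + p_d*0.000000] = 66.982454
  V(2,+2) = exp(-r*dt) * [p_u*444.854160 + p_m*198.014369 + p_d*63.640272] = 199.314526
  V(1,-1) = exp(-r*dt) * [p_u*8.117358 + p_m*0.000000 + p_d*0.000000] = 1.035374
  V(1,+0) = exp(-r*dt) * [p_u*66.982454 + p_m*8.117358 + p_d*0.000000] = 13.865781
  V(1,+1) = exp(-r*dt) * [p_u*199.314526 + p_m*66.982454 + p_d*8.117358] = 70.965272
  V(0,+0) = exp(-r*dt) * [p_u*70.965272 + p_m*13.865781 + p_d*1.035374] = 18.350090

Answer: Price = V(0,0) = 18.3501


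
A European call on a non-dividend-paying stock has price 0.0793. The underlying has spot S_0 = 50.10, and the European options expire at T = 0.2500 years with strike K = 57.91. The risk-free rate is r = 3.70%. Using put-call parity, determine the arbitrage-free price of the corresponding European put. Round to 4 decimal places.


Answer: Put price = 7.3561

Derivation:
Put-call parity: C - P = S_0 * exp(-qT) - K * exp(-rT).
S_0 * exp(-qT) = 50.1000 * 1.00000000 = 50.10000000
K * exp(-rT) = 57.9100 * 0.99079265 = 57.37680234
P = C - S*exp(-qT) + K*exp(-rT)
P = 0.0793 - 50.10000000 + 57.37680234 = 7.3561


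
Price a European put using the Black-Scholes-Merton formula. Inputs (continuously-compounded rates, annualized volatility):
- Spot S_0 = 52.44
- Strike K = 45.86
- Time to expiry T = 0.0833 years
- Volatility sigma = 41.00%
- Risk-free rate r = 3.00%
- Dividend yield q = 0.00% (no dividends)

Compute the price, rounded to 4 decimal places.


Answer: Price = 0.3565

Derivation:
d1 = (ln(S/K) + (r - q + 0.5*sigma^2) * T) / (sigma * sqrt(T)) = 1.21332669
d2 = d1 - sigma * sqrt(T) = 1.09499356
exp(-rT) = 0.99750412; exp(-qT) = 1.00000000
P = K * exp(-rT) * N(-d2) - S_0 * exp(-qT) * N(-d1)
N(-d1) = 0.11250247; N(-d2) = 0.13675973
P = 45.8600 * 0.99750412 * 0.13675973 - 52.4400 * 1.00000000 * 0.11250247 = 0.3565


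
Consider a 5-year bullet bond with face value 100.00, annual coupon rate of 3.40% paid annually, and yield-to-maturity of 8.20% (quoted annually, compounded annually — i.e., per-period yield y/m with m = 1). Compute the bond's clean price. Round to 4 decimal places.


Answer: Price = 80.9356

Derivation:
Coupon per period c = face * coupon_rate / m = 3.400000
Periods per year m = 1; per-period yield y/m = 0.082000
Number of cashflows N = 5
Cashflows (t years, CF_t, discount factor 1/(1+y/m)^(m*t), PV):
  t = 1.0000: CF_t = 3.400000, DF = 0.924214, PV = 3.142329
  t = 2.0000: CF_t = 3.400000, DF = 0.854172, PV = 2.904186
  t = 3.0000: CF_t = 3.400000, DF = 0.789438, PV = 2.684090
  t = 4.0000: CF_t = 3.400000, DF = 0.729610, PV = 2.480675
  t = 5.0000: CF_t = 103.400000, DF = 0.674316, PV = 69.724312
Price P = sum_t PV_t = 80.935592


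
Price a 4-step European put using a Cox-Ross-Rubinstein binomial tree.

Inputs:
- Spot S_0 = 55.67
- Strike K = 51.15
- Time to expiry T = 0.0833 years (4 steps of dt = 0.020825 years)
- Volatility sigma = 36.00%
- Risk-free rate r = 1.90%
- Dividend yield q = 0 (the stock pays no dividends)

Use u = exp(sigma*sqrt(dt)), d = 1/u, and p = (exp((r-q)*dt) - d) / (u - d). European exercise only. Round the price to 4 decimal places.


Answer: Price = V(0,0) = 0.6497

Derivation:
dt = T/N = 0.020825
u = exp(sigma*sqrt(dt)) = 1.053324; d = 1/u = 0.949375
p = (exp((r-q)*dt) - d) / (u - d) = 0.490822
Discount per step: exp(-r*dt) = 0.999604
Stock lattice S(k, i) with i counting down-moves:
  k=0: S(0,0) = 55.6700
  k=1: S(1,0) = 58.6386; S(1,1) = 52.8517
  k=2: S(2,0) = 61.7654; S(2,1) = 55.6700; S(2,2) = 50.1761
  k=3: S(3,0) = 65.0590; S(3,1) = 58.6386; S(3,2) = 52.8517; S(3,3) = 47.6360
  k=4: S(4,0) = 68.5282; S(4,1) = 61.7654; S(4,2) = 55.6700; S(4,3) = 50.1761; S(4,4) = 45.2244
Terminal payoffs V(N, i) = max(K - S_T, 0):
  V(4,0) = 0.000000; V(4,1) = 0.000000; V(4,2) = 0.000000; V(4,3) = 0.973884; V(4,4) = 5.925595
Backward induction: V(k, i) = exp(-r*dt) * [p * V(k+1, i) + (1-p) * V(k+1, i+1)].
  V(3,0) = exp(-r*dt) * [p*0.000000 + (1-p)*0.000000] = 0.000000
  V(3,1) = exp(-r*dt) * [p*0.000000 + (1-p)*0.000000] = 0.000000
  V(3,2) = exp(-r*dt) * [p*0.000000 + (1-p)*0.973884] = 0.495684
  V(3,3) = exp(-r*dt) * [p*0.973884 + (1-p)*5.925595] = 3.493802
  V(2,0) = exp(-r*dt) * [p*0.000000 + (1-p)*0.000000] = 0.000000
  V(2,1) = exp(-r*dt) * [p*0.000000 + (1-p)*0.495684] = 0.252291
  V(2,2) = exp(-r*dt) * [p*0.495684 + (1-p)*3.493802] = 2.021459
  V(1,0) = exp(-r*dt) * [p*0.000000 + (1-p)*0.252291] = 0.128410
  V(1,1) = exp(-r*dt) * [p*0.252291 + (1-p)*2.021459] = 1.152656
  V(0,0) = exp(-r*dt) * [p*0.128410 + (1-p)*1.152656] = 0.649676


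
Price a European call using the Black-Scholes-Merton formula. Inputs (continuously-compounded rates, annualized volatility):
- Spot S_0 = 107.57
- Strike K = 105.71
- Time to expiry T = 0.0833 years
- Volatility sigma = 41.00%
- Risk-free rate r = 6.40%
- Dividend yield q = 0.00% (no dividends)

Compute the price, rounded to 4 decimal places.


Answer: Price = 6.3216

Derivation:
d1 = (ln(S/K) + (r - q + 0.5*sigma^2) * T) / (sigma * sqrt(T)) = 0.25161903
d2 = d1 - sigma * sqrt(T) = 0.13328590
exp(-rT) = 0.99468299; exp(-qT) = 1.00000000
C = S_0 * exp(-qT) * N(d1) - K * exp(-rT) * N(d2)
N(d1) = 0.59933223; N(d2) = 0.55301636
C = 107.5700 * 1.00000000 * 0.59933223 - 105.7100 * 0.99468299 * 0.55301636 = 6.3216


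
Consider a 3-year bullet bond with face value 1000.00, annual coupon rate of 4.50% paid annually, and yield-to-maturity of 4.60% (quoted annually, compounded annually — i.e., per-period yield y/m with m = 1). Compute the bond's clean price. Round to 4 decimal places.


Coupon per period c = face * coupon_rate / m = 45.000000
Periods per year m = 1; per-period yield y/m = 0.046000
Number of cashflows N = 3
Cashflows (t years, CF_t, discount factor 1/(1+y/m)^(m*t), PV):
  t = 1.0000: CF_t = 45.000000, DF = 0.956023, PV = 43.021033
  t = 2.0000: CF_t = 45.000000, DF = 0.913980, PV = 41.129094
  t = 3.0000: CF_t = 1045.000000, DF = 0.873786, PV = 913.106085
Price P = sum_t PV_t = 997.256211

Answer: Price = 997.2562


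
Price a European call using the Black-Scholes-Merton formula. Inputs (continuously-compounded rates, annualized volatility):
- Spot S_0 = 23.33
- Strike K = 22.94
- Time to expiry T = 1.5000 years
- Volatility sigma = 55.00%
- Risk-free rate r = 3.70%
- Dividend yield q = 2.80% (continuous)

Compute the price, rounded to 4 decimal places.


Answer: Price = 6.1518

Derivation:
d1 = (ln(S/K) + (r - q + 0.5*sigma^2) * T) / (sigma * sqrt(T)) = 0.38187244
d2 = d1 - sigma * sqrt(T) = -0.29173724
exp(-rT) = 0.94601202; exp(-qT) = 0.95886978
C = S_0 * exp(-qT) * N(d1) - K * exp(-rT) * N(d2)
N(d1) = 0.64872201; N(d2) = 0.38524377
C = 23.3300 * 0.95886978 * 0.64872201 - 22.9400 * 0.94601202 * 0.38524377 = 6.1518


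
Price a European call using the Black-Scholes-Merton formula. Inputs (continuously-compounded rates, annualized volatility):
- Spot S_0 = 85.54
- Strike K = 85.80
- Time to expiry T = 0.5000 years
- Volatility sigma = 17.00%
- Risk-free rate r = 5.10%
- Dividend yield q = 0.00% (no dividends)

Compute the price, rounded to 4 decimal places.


Answer: Price = 5.0748

Derivation:
d1 = (ln(S/K) + (r - q + 0.5*sigma^2) * T) / (sigma * sqrt(T)) = 0.24698904
d2 = d1 - sigma * sqrt(T) = 0.12678089
exp(-rT) = 0.97482238; exp(-qT) = 1.00000000
C = S_0 * exp(-qT) * N(d1) - K * exp(-rT) * N(d2)
N(d1) = 0.59754165; N(d2) = 0.55044309
C = 85.5400 * 1.00000000 * 0.59754165 - 85.8000 * 0.97482238 * 0.55044309 = 5.0748


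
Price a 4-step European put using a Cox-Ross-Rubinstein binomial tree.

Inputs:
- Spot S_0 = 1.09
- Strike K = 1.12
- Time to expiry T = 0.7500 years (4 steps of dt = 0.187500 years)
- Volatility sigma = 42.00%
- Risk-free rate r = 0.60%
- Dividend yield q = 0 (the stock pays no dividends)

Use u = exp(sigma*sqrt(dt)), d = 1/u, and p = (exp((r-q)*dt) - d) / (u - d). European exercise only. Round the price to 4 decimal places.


dt = T/N = 0.187500
u = exp(sigma*sqrt(dt)) = 1.199453; d = 1/u = 0.833714
p = (exp((r-q)*dt) - d) / (u - d) = 0.457736
Discount per step: exp(-r*dt) = 0.998876
Stock lattice S(k, i) with i counting down-moves:
  k=0: S(0,0) = 1.0900
  k=1: S(1,0) = 1.3074; S(1,1) = 0.9087
  k=2: S(2,0) = 1.5682; S(2,1) = 1.0900; S(2,2) = 0.7576
  k=3: S(3,0) = 1.8809; S(3,1) = 1.3074; S(3,2) = 0.9087; S(3,3) = 0.6317
  k=4: S(4,0) = 2.2561; S(4,1) = 1.5682; S(4,2) = 1.0900; S(4,3) = 0.7576; S(4,4) = 0.5266
Terminal payoffs V(N, i) = max(K - S_T, 0):
  V(4,0) = 0.000000; V(4,1) = 0.000000; V(4,2) = 0.030000; V(4,3) = 0.362365; V(4,4) = 0.593384
Backward induction: V(k, i) = exp(-r*dt) * [p * V(k+1, i) + (1-p) * V(k+1, i+1)].
  V(3,0) = exp(-r*dt) * [p*0.000000 + (1-p)*0.000000] = 0.000000
  V(3,1) = exp(-r*dt) * [p*0.000000 + (1-p)*0.030000] = 0.016250
  V(3,2) = exp(-r*dt) * [p*0.030000 + (1-p)*0.362365] = 0.209993
  V(3,3) = exp(-r*dt) * [p*0.362365 + (1-p)*0.593384] = 0.487090
  V(2,0) = exp(-r*dt) * [p*0.000000 + (1-p)*0.016250] = 0.008802
  V(2,1) = exp(-r*dt) * [p*0.016250 + (1-p)*0.209993] = 0.121173
  V(2,2) = exp(-r*dt) * [p*0.209993 + (1-p)*0.487090] = 0.359847
  V(1,0) = exp(-r*dt) * [p*0.008802 + (1-p)*0.121173] = 0.069658
  V(1,1) = exp(-r*dt) * [p*0.121173 + (1-p)*0.359847] = 0.250316
  V(0,0) = exp(-r*dt) * [p*0.069658 + (1-p)*0.250316] = 0.167434

Answer: Price = V(0,0) = 0.1674


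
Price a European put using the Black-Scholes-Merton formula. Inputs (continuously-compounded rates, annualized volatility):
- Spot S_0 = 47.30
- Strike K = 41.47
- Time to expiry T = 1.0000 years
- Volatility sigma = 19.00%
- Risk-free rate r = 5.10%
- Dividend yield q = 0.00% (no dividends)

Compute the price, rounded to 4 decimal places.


Answer: Price = 0.7340

Derivation:
d1 = (ln(S/K) + (r - q + 0.5*sigma^2) * T) / (sigma * sqrt(T)) = 1.05573695
d2 = d1 - sigma * sqrt(T) = 0.86573695
exp(-rT) = 0.95027867; exp(-qT) = 1.00000000
P = K * exp(-rT) * N(-d2) - S_0 * exp(-qT) * N(-d1)
N(-d1) = 0.14554420; N(-d2) = 0.19331721
P = 41.4700 * 0.95027867 * 0.19331721 - 47.3000 * 1.00000000 * 0.14554420 = 0.7340


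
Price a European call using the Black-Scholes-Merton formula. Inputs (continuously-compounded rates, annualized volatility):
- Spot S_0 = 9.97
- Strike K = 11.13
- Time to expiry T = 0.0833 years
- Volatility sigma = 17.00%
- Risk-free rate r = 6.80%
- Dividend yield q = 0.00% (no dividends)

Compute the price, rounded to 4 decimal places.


Answer: Price = 0.0031

Derivation:
d1 = (ln(S/K) + (r - q + 0.5*sigma^2) * T) / (sigma * sqrt(T)) = -2.10324237
d2 = d1 - sigma * sqrt(T) = -2.15230733
exp(-rT) = 0.99435161; exp(-qT) = 1.00000000
C = S_0 * exp(-qT) * N(d1) - K * exp(-rT) * N(d2)
N(d1) = 0.01772229; N(d2) = 0.01568658
C = 9.9700 * 1.00000000 * 0.01772229 - 11.1300 * 0.99435161 * 0.01568658 = 0.0031


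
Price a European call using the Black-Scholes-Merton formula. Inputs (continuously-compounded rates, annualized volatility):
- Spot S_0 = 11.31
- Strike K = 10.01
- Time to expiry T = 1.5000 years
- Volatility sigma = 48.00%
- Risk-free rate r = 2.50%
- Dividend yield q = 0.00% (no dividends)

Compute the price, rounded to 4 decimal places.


Answer: Price = 3.3421

Derivation:
d1 = (ln(S/K) + (r - q + 0.5*sigma^2) * T) / (sigma * sqrt(T)) = 0.56542847
d2 = d1 - sigma * sqrt(T) = -0.02244907
exp(-rT) = 0.96319442; exp(-qT) = 1.00000000
C = S_0 * exp(-qT) * N(d1) - K * exp(-rT) * N(d2)
N(d1) = 0.71410882; N(d2) = 0.49104487
C = 11.3100 * 1.00000000 * 0.71410882 - 10.0100 * 0.96319442 * 0.49104487 = 3.3421


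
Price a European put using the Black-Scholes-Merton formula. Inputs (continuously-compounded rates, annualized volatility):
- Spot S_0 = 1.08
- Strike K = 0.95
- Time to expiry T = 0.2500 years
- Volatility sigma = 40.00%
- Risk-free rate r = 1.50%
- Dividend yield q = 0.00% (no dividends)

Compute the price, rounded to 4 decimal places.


d1 = (ln(S/K) + (r - q + 0.5*sigma^2) * T) / (sigma * sqrt(T)) = 0.76002168
d2 = d1 - sigma * sqrt(T) = 0.56002168
exp(-rT) = 0.99625702; exp(-qT) = 1.00000000
P = K * exp(-rT) * N(-d2) - S_0 * exp(-qT) * N(-d1)
N(-d1) = 0.22362081; N(-d2) = 0.28773233
P = 0.9500 * 0.99625702 * 0.28773233 - 1.0800 * 1.00000000 * 0.22362081 = 0.0308

Answer: Price = 0.0308


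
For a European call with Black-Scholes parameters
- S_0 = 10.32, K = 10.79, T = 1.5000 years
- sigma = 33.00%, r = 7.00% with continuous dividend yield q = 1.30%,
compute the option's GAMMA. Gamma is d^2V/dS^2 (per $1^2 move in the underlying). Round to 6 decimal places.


Answer: Gamma = 0.089579

Derivation:
d1 = 0.3034372985; d2 = -0.1007285091
phi(d1) = 0.3809924843; exp(-qT) = 0.9806888952; exp(-rT) = 0.9003245226
Gamma = exp(-qT) * phi(d1) / (S * sigma * sqrt(T)) = 0.9806888952 * 0.3809924843 / (10.3200 * 0.3300 * 1.2247448714) = 0.089579
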